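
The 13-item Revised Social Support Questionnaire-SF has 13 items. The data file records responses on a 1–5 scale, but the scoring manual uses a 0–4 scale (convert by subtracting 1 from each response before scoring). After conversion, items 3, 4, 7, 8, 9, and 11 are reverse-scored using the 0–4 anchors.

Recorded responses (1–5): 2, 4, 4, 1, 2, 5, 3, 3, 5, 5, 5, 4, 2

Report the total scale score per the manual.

Convert to 0–4: 1, 3, 3, 0, 1, 4, 2, 2, 4, 4, 4, 3, 1
Reverse-coded (reverse-coded value = 4 − response):
  item 3: 4 − 3 = 1
  item 4: 4 − 0 = 4
  item 7: 4 − 2 = 2
  item 8: 4 − 2 = 2
  item 9: 4 − 4 = 0
  item 11: 4 − 4 = 0
Scored: 1, 3, 1, 4, 1, 4, 2, 2, 0, 4, 0, 3, 1
Total = 26

26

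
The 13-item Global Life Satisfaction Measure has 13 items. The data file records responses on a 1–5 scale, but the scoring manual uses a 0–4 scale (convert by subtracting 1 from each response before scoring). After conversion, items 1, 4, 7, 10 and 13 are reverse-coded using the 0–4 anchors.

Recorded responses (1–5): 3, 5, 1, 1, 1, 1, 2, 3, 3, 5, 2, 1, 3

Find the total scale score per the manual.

Convert to 0–4: 2, 4, 0, 0, 0, 0, 1, 2, 2, 4, 1, 0, 2
Reverse-coded (on a 0–4 scale, reversed = 4 − raw):
  item 1: 4 − 2 = 2
  item 4: 4 − 0 = 4
  item 7: 4 − 1 = 3
  item 10: 4 − 4 = 0
  item 13: 4 − 2 = 2
Scored: 2, 4, 0, 4, 0, 0, 3, 2, 2, 0, 1, 0, 2
Total = 20

20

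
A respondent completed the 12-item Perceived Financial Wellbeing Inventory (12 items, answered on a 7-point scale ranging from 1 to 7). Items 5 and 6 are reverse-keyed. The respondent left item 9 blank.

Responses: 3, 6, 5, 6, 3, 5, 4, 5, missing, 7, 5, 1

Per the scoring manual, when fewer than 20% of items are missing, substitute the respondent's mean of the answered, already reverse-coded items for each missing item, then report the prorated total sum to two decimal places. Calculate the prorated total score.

Reverse-coded (reversed = (1+7) − raw = 8 − raw):
  item 5: 8 − 3 = 5
  item 6: 8 − 5 = 3
Completed scored items (11 of 12): 3, 6, 5, 6, 5, 3, 4, 5, 7, 5, 1; sum = 50.
Person mean = 50 / 11 ≈ 4.5455
Prorated total = (50 / 11) × 12 = 54.55 (to 2 dp)

54.55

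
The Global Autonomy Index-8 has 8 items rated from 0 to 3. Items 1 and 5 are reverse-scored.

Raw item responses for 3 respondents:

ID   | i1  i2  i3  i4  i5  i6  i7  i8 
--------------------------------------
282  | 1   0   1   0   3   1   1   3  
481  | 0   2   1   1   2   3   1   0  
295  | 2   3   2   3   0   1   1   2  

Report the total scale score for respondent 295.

Respondent 295 raw: 2, 3, 2, 3, 0, 1, 1, 2.
Reverse-coded (reversed = (0+3) − raw = 3 − raw):
  item 1: 3 − 2 = 1
  item 2: 3
  item 3: 2
  item 4: 3
  item 5: 3 − 0 = 3
  item 6: 1
  item 7: 1
  item 8: 2
Sum = 1 + 3 + 2 + 3 + 3 + 1 + 1 + 2 = 16

16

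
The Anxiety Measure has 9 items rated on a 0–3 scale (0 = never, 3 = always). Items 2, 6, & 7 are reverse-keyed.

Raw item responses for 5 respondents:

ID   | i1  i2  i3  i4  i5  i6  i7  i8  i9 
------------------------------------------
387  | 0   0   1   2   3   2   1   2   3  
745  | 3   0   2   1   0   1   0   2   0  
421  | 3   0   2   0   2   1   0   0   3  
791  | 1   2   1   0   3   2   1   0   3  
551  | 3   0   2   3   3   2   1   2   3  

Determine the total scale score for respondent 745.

Respondent 745 raw: 3, 0, 2, 1, 0, 1, 0, 2, 0.
Reverse-coded (reverse-coded value = 3 − response):
  item 1: 3
  item 2: 3 − 0 = 3
  item 3: 2
  item 4: 1
  item 5: 0
  item 6: 3 − 1 = 2
  item 7: 3 − 0 = 3
  item 8: 2
  item 9: 0
Sum = 3 + 3 + 2 + 1 + 0 + 2 + 3 + 2 + 0 = 16

16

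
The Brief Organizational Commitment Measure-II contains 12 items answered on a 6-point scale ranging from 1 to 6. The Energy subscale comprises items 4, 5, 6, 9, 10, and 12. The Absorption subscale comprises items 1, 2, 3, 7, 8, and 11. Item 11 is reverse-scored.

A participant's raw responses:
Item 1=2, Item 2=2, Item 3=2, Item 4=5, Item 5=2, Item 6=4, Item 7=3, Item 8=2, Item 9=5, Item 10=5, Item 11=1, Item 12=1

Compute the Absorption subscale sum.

Absorption items: 1, 2, 3, 7, 8, 11.
Of these, item 11 is reverse-scored; reversed = (1+6) − raw = 7 − raw.
  item 1: 2
  item 2: 2
  item 3: 2
  item 7: 3
  item 8: 2
  item 11: 7 − 1 = 6
Sum = 2 + 2 + 2 + 3 + 2 + 6 = 17

17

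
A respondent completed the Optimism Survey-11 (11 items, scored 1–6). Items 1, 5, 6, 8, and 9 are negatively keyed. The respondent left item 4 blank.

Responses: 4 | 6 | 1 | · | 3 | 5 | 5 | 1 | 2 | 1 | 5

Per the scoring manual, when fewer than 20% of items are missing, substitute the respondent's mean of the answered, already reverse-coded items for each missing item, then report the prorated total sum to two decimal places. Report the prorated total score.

Reverse-coded (reversed = (1+6) − raw = 7 − raw):
  item 1: 7 − 4 = 3
  item 5: 7 − 3 = 4
  item 6: 7 − 5 = 2
  item 8: 7 − 1 = 6
  item 9: 7 − 2 = 5
Completed scored items (10 of 11): 3, 6, 1, 4, 2, 5, 6, 5, 1, 5; sum = 38.
Person mean = 38 / 10 ≈ 3.8000
Prorated total = (38 / 10) × 11 = 41.80 (to 2 dp)

41.80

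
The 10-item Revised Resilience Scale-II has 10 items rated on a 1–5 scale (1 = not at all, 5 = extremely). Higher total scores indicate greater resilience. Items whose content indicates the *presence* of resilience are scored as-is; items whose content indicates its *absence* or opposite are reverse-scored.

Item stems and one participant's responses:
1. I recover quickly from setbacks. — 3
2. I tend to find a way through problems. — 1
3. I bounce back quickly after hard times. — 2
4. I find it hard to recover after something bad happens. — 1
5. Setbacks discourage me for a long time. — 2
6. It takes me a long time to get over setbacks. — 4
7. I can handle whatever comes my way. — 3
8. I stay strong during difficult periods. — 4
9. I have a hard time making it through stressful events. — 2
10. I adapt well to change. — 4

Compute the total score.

32

Items 4, 5, 6, 9 describe the absence/opposite of resilience → reverse-score.
reverse-coded value = 6 − response.
  item 1: 3
  item 2: 1
  item 3: 2
  item 4: 6 − 1 = 5
  item 5: 6 − 2 = 4
  item 6: 6 − 4 = 2
  item 7: 3
  item 8: 4
  item 9: 6 − 2 = 4
  item 10: 4
Total = 3 + 1 + 2 + 5 + 4 + 2 + 3 + 4 + 4 + 4 = 32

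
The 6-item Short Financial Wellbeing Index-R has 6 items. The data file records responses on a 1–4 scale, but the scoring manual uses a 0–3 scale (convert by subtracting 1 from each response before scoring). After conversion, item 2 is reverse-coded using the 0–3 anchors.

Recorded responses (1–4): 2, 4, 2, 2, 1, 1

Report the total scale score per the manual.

3

Convert to 0–3: 1, 3, 1, 1, 0, 0
Reverse-coded (reversed = (0+3) − raw = 3 − raw):
  item 2: 3 − 3 = 0
Scored: 1, 0, 1, 1, 0, 0
Total = 3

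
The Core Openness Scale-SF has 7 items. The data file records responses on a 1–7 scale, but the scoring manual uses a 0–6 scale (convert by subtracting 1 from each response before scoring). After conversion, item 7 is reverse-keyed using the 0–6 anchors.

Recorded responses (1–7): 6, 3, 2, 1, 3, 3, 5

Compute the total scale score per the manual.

14

Convert to 0–6: 5, 2, 1, 0, 2, 2, 4
Reverse-coded (reversed = (0+6) − raw = 6 − raw):
  item 7: 6 − 4 = 2
Scored: 5, 2, 1, 0, 2, 2, 2
Total = 14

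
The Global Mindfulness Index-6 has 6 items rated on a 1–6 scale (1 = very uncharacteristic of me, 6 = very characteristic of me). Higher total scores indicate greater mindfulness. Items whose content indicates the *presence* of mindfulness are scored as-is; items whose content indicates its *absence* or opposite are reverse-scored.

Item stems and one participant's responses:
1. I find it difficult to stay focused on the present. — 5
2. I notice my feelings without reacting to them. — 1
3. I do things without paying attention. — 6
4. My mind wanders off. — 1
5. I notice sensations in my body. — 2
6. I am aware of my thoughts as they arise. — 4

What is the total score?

Items 1, 3, 4 describe the absence/opposite of mindfulness → reverse-score.
on a 1–6 scale, reversed = 7 − raw.
  item 1: 7 − 5 = 2
  item 2: 1
  item 3: 7 − 6 = 1
  item 4: 7 − 1 = 6
  item 5: 2
  item 6: 4
Total = 2 + 1 + 1 + 6 + 2 + 4 = 16

16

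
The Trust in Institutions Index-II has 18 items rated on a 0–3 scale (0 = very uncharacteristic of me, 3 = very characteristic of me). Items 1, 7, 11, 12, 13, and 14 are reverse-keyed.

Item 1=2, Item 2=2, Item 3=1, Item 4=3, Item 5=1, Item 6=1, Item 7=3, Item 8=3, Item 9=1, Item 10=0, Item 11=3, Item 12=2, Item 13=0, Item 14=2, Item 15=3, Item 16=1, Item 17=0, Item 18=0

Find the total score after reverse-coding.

Apply reverse scoring (reverse-coded value = 3 − response):
  item 1: 3 − 2 = 1
  item 7: 3 − 3 = 0
  item 11: 3 − 3 = 0
  item 12: 3 − 2 = 1
  item 13: 3 − 0 = 3
  item 14: 3 − 2 = 1
Scored responses: 1, 2, 1, 3, 1, 1, 0, 3, 1, 0, 0, 1, 3, 1, 3, 1, 0, 0
Total = 1 + 2 + 1 + 3 + 1 + 1 + 0 + 3 + 1 + 0 + 0 + 1 + 3 + 1 + 3 + 1 + 0 + 0 = 22

22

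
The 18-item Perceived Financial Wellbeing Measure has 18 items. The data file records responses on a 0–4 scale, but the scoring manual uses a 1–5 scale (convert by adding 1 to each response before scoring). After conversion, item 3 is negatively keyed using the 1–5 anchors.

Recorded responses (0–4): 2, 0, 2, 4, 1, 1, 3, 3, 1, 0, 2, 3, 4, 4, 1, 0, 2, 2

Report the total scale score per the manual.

Convert to 1–5: 3, 1, 3, 5, 2, 2, 4, 4, 2, 1, 3, 4, 5, 5, 2, 1, 3, 3
Reverse-coded (reversed = (1+5) − raw = 6 − raw):
  item 3: 6 − 3 = 3
Scored: 3, 1, 3, 5, 2, 2, 4, 4, 2, 1, 3, 4, 5, 5, 2, 1, 3, 3
Total = 53

53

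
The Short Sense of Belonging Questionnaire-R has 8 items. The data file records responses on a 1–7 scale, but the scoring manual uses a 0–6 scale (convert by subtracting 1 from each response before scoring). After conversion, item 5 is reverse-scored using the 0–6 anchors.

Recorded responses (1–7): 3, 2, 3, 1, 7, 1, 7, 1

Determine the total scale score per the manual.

Convert to 0–6: 2, 1, 2, 0, 6, 0, 6, 0
Reverse-coded (reverse-coded value = 6 − response):
  item 5: 6 − 6 = 0
Scored: 2, 1, 2, 0, 0, 0, 6, 0
Total = 11

11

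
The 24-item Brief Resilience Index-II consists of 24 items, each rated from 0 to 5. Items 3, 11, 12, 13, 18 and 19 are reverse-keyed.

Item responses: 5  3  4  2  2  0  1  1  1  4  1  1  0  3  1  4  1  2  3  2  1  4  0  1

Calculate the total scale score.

Reverse-coded items (reverse-coded value = 5 − response):
  item 3: 5 − 4 = 1
  item 11: 5 − 1 = 4
  item 12: 5 − 1 = 4
  item 13: 5 − 0 = 5
  item 18: 5 − 2 = 3
  item 19: 5 − 3 = 2
Scored items: 5, 3, 1, 2, 2, 0, 1, 1, 1, 4, 4, 4, 5, 3, 1, 4, 1, 3, 2, 2, 1, 4, 0, 1
Total = 5 + 3 + 1 + 2 + 2 + 0 + 1 + 1 + 1 + 4 + 4 + 4 + 5 + 3 + 1 + 4 + 1 + 3 + 2 + 2 + 1 + 4 + 0 + 1 = 55

55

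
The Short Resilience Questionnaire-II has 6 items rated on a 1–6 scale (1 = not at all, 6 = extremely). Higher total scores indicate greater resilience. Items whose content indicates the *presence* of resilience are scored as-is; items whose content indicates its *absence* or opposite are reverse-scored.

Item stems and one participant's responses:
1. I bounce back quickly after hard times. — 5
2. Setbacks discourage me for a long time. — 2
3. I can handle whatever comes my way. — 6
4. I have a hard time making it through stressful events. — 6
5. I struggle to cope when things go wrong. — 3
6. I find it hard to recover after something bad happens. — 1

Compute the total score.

Items 2, 4, 5, 6 describe the absence/opposite of resilience → reverse-score.
reversed = (1+6) − raw = 7 − raw.
  item 1: 5
  item 2: 7 − 2 = 5
  item 3: 6
  item 4: 7 − 6 = 1
  item 5: 7 − 3 = 4
  item 6: 7 − 1 = 6
Total = 5 + 5 + 6 + 1 + 4 + 6 = 27

27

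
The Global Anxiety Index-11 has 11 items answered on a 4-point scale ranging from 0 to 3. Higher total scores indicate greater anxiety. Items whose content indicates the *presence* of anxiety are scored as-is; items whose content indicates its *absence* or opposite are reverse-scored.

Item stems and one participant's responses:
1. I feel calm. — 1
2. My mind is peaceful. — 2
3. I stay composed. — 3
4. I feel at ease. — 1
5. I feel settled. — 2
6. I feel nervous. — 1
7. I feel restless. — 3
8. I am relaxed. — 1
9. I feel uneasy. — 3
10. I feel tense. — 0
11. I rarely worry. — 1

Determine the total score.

17

Items 1, 2, 3, 4, 5, 8, 11 describe the absence/opposite of anxiety → reverse-score.
on a 0–3 scale, reversed = 3 − raw.
  item 1: 3 − 1 = 2
  item 2: 3 − 2 = 1
  item 3: 3 − 3 = 0
  item 4: 3 − 1 = 2
  item 5: 3 − 2 = 1
  item 6: 1
  item 7: 3
  item 8: 3 − 1 = 2
  item 9: 3
  item 10: 0
  item 11: 3 − 1 = 2
Total = 2 + 1 + 0 + 2 + 1 + 1 + 3 + 2 + 3 + 0 + 2 = 17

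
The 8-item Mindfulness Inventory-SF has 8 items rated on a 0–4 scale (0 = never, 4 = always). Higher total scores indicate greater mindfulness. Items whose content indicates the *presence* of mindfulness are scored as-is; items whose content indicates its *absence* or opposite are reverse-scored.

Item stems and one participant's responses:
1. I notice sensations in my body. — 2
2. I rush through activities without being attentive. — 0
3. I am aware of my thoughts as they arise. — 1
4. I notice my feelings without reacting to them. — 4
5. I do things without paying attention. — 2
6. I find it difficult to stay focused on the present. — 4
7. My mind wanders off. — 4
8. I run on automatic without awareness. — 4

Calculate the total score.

Items 2, 5, 6, 7, 8 describe the absence/opposite of mindfulness → reverse-score.
reverse-coded value = 4 − response.
  item 1: 2
  item 2: 4 − 0 = 4
  item 3: 1
  item 4: 4
  item 5: 4 − 2 = 2
  item 6: 4 − 4 = 0
  item 7: 4 − 4 = 0
  item 8: 4 − 4 = 0
Total = 2 + 4 + 1 + 4 + 2 + 0 + 0 + 0 = 13

13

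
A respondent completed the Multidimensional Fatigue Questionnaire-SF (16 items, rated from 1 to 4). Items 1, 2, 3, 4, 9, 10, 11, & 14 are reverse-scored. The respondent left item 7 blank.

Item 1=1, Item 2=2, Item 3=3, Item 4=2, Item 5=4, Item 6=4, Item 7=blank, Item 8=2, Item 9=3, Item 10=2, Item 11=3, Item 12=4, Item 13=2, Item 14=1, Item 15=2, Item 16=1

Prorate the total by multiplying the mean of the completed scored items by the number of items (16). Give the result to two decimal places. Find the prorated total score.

Reverse-coded (on a 1–4 scale, reversed = 5 − raw):
  item 1: 5 − 1 = 4
  item 2: 5 − 2 = 3
  item 3: 5 − 3 = 2
  item 4: 5 − 2 = 3
  item 9: 5 − 3 = 2
  item 10: 5 − 2 = 3
  item 11: 5 − 3 = 2
  item 14: 5 − 1 = 4
Completed scored items (15 of 16): 4, 3, 2, 3, 4, 4, 2, 2, 3, 2, 4, 2, 4, 2, 1; sum = 42.
Person mean = 42 / 15 ≈ 2.8000
Prorated total = (42 / 15) × 16 = 44.80 (to 2 dp)

44.80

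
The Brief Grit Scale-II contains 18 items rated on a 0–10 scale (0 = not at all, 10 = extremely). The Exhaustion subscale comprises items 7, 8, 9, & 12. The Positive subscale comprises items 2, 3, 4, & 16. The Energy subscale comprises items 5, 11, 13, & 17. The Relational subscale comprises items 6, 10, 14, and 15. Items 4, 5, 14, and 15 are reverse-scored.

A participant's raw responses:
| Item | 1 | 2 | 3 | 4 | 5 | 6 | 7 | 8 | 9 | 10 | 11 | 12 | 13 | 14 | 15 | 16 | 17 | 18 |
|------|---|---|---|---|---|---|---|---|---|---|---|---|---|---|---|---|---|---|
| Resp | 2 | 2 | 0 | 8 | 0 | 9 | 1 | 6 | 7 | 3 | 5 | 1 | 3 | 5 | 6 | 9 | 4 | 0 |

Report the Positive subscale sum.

Positive items: 2, 3, 4, 16.
Of these, item 4 is reverse-scored; reversed = (0+10) − raw = 10 − raw.
  item 2: 2
  item 3: 0
  item 4: 10 − 8 = 2
  item 16: 9
Sum = 2 + 0 + 2 + 9 = 13

13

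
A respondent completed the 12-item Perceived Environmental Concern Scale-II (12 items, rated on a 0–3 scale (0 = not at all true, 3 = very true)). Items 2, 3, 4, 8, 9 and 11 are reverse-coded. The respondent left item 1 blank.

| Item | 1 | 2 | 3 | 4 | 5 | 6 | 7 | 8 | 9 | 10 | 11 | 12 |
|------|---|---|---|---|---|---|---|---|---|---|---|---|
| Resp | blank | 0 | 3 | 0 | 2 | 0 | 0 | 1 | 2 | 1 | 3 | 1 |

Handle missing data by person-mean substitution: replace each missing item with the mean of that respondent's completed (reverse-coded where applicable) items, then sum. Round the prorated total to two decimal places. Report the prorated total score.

Reverse-coded (reversed = (0+3) − raw = 3 − raw):
  item 2: 3 − 0 = 3
  item 3: 3 − 3 = 0
  item 4: 3 − 0 = 3
  item 8: 3 − 1 = 2
  item 9: 3 − 2 = 1
  item 11: 3 − 3 = 0
Completed scored items (11 of 12): 3, 0, 3, 2, 0, 0, 2, 1, 1, 0, 1; sum = 13.
Person mean = 13 / 11 ≈ 1.1818
Prorated total = (13 / 11) × 12 = 14.18 (to 2 dp)

14.18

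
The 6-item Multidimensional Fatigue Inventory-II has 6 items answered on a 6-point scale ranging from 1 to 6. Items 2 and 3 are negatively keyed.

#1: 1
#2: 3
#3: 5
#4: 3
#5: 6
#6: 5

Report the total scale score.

21

Raw sum = 23. Negatively keyed items: 2, 3; their raw sum = 8.
Each reversal replaces raw with 7 − raw, changing the total by 7 − 2·raw per item.
Total = 23 + 2·7 − 2·8 = 23 + 14 − 16 = 21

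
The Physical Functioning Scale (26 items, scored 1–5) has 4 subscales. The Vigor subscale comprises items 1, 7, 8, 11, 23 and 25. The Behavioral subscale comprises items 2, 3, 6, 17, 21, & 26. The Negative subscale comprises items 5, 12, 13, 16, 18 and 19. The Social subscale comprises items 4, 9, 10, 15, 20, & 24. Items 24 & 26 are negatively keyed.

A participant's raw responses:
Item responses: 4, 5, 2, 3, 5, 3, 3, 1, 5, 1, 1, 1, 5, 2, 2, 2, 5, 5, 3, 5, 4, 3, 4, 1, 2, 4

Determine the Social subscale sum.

21

Social items: 4, 9, 10, 15, 20, 24.
Of these, item 24 is negatively keyed; on a 1–5 scale, reversed = 6 − raw.
  item 4: 3
  item 9: 5
  item 10: 1
  item 15: 2
  item 20: 5
  item 24: 6 − 1 = 5
Sum = 3 + 5 + 1 + 2 + 5 + 5 = 21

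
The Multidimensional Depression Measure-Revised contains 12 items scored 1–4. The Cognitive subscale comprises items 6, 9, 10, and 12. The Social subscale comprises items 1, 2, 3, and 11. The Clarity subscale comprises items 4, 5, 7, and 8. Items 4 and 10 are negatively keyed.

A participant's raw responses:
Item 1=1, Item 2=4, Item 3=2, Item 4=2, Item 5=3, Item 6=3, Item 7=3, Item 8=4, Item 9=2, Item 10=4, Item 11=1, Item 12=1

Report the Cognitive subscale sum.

Cognitive items: 6, 9, 10, 12.
Of these, item 10 is negatively keyed; reverse-coded value = 5 − response.
  item 6: 3
  item 9: 2
  item 10: 5 − 4 = 1
  item 12: 1
Sum = 3 + 2 + 1 + 1 = 7

7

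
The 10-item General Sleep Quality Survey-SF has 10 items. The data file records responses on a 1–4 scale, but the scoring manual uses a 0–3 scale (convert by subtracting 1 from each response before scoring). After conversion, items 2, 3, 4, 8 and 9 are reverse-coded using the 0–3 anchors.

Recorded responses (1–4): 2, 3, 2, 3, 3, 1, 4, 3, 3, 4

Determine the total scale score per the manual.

15

Convert to 0–3: 1, 2, 1, 2, 2, 0, 3, 2, 2, 3
Reverse-coded (on a 0–3 scale, reversed = 3 − raw):
  item 2: 3 − 2 = 1
  item 3: 3 − 1 = 2
  item 4: 3 − 2 = 1
  item 8: 3 − 2 = 1
  item 9: 3 − 2 = 1
Scored: 1, 1, 2, 1, 2, 0, 3, 1, 1, 3
Total = 15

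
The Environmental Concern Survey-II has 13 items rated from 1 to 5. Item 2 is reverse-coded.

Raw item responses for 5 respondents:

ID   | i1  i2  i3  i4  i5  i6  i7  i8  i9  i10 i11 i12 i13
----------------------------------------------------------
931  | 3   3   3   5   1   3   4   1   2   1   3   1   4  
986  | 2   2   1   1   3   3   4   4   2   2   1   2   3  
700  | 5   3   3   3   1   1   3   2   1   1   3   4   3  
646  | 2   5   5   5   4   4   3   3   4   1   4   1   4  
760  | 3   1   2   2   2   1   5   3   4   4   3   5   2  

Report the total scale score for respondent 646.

Respondent 646 raw: 2, 5, 5, 5, 4, 4, 3, 3, 4, 1, 4, 1, 4.
Reverse-coded (on a 1–5 scale, reversed = 6 − raw):
  item 1: 2
  item 2: 6 − 5 = 1
  item 3: 5
  item 4: 5
  item 5: 4
  item 6: 4
  item 7: 3
  item 8: 3
  item 9: 4
  item 10: 1
  item 11: 4
  item 12: 1
  item 13: 4
Sum = 2 + 1 + 5 + 5 + 4 + 4 + 3 + 3 + 4 + 1 + 4 + 1 + 4 = 41

41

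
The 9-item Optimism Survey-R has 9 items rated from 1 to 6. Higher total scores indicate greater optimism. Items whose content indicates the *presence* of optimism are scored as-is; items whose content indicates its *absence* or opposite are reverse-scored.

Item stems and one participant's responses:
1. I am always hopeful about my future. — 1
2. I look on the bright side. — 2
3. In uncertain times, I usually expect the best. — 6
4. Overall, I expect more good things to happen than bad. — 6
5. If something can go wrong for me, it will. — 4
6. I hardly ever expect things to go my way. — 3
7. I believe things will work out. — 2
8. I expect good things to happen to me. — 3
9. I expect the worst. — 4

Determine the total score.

Items 5, 6, 9 describe the absence/opposite of optimism → reverse-score.
reversed = (1+6) − raw = 7 − raw.
  item 1: 1
  item 2: 2
  item 3: 6
  item 4: 6
  item 5: 7 − 4 = 3
  item 6: 7 − 3 = 4
  item 7: 2
  item 8: 3
  item 9: 7 − 4 = 3
Total = 1 + 2 + 6 + 6 + 3 + 4 + 2 + 3 + 3 = 30

30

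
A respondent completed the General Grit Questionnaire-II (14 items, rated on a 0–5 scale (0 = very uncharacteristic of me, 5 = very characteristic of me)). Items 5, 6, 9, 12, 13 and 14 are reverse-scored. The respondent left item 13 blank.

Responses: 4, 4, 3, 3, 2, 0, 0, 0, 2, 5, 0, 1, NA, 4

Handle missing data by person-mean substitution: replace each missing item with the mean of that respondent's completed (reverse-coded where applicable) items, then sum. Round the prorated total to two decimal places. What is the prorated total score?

Reverse-coded (reversed = (0+5) − raw = 5 − raw):
  item 5: 5 − 2 = 3
  item 6: 5 − 0 = 5
  item 9: 5 − 2 = 3
  item 12: 5 − 1 = 4
  item 14: 5 − 4 = 1
Completed scored items (13 of 14): 4, 4, 3, 3, 3, 5, 0, 0, 3, 5, 0, 4, 1; sum = 35.
Person mean = 35 / 13 ≈ 2.6923
Prorated total = (35 / 13) × 14 = 37.69 (to 2 dp)

37.69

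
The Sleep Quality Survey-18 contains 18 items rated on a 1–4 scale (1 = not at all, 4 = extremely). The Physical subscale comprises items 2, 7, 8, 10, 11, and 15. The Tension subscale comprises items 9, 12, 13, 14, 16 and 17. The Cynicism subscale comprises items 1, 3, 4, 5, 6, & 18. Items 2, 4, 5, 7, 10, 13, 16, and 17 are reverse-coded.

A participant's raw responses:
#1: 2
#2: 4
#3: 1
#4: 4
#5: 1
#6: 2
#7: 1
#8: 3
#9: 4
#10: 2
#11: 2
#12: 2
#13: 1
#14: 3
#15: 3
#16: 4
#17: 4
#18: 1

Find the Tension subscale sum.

15

Tension items: 9, 12, 13, 14, 16, 17.
Of these, items 13, 16, & 17 are reverse-coded; on a 1–4 scale, reversed = 5 − raw.
  item 9: 4
  item 12: 2
  item 13: 5 − 1 = 4
  item 14: 3
  item 16: 5 − 4 = 1
  item 17: 5 − 4 = 1
Sum = 4 + 2 + 4 + 3 + 1 + 1 = 15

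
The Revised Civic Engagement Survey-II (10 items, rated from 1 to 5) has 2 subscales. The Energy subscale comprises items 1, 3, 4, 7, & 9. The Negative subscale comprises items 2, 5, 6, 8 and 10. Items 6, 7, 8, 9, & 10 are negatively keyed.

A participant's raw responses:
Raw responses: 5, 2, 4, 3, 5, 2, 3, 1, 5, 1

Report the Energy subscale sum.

Energy items: 1, 3, 4, 7, 9.
Of these, items 7 and 9 are negatively keyed; reversed = (1+5) − raw = 6 − raw.
  item 1: 5
  item 3: 4
  item 4: 3
  item 7: 6 − 3 = 3
  item 9: 6 − 5 = 1
Sum = 5 + 4 + 3 + 3 + 1 = 16

16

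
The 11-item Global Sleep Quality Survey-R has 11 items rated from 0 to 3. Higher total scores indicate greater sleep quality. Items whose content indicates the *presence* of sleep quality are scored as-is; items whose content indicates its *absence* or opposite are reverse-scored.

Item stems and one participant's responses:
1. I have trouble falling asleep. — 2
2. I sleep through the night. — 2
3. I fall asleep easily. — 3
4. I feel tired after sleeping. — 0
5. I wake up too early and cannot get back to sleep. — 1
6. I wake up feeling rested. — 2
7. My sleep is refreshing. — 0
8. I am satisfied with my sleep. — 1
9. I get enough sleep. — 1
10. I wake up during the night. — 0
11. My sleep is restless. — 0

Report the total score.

21

Items 1, 4, 5, 10, 11 describe the absence/opposite of sleep quality → reverse-score.
on a 0–3 scale, reversed = 3 − raw.
  item 1: 3 − 2 = 1
  item 2: 2
  item 3: 3
  item 4: 3 − 0 = 3
  item 5: 3 − 1 = 2
  item 6: 2
  item 7: 0
  item 8: 1
  item 9: 1
  item 10: 3 − 0 = 3
  item 11: 3 − 0 = 3
Total = 1 + 2 + 3 + 3 + 2 + 2 + 0 + 1 + 1 + 3 + 3 = 21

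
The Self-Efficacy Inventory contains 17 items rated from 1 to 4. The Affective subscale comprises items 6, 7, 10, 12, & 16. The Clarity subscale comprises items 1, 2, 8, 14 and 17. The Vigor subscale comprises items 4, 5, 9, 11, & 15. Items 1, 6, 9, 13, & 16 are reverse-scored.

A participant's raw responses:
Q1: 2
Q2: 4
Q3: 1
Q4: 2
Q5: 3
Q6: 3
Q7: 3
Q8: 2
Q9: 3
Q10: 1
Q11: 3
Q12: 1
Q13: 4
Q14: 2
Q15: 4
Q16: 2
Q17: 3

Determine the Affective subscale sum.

10

Affective items: 6, 7, 10, 12, 16.
Of these, items 6 and 16 are reverse-scored; on a 1–4 scale, reversed = 5 − raw.
  item 6: 5 − 3 = 2
  item 7: 3
  item 10: 1
  item 12: 1
  item 16: 5 − 2 = 3
Sum = 2 + 3 + 1 + 1 + 3 = 10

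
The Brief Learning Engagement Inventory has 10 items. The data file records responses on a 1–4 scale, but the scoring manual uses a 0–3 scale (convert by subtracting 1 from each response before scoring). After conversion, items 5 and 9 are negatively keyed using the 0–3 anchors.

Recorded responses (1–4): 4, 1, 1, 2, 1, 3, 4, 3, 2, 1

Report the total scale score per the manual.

16

Convert to 0–3: 3, 0, 0, 1, 0, 2, 3, 2, 1, 0
Reverse-coded (reverse-coded value = 3 − response):
  item 5: 3 − 0 = 3
  item 9: 3 − 1 = 2
Scored: 3, 0, 0, 1, 3, 2, 3, 2, 2, 0
Total = 16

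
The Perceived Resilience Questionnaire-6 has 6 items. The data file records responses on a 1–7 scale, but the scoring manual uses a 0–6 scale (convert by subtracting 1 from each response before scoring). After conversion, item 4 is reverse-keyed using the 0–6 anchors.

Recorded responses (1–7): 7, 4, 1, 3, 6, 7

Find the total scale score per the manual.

24

Convert to 0–6: 6, 3, 0, 2, 5, 6
Reverse-coded (on a 0–6 scale, reversed = 6 − raw):
  item 4: 6 − 2 = 4
Scored: 6, 3, 0, 4, 5, 6
Total = 24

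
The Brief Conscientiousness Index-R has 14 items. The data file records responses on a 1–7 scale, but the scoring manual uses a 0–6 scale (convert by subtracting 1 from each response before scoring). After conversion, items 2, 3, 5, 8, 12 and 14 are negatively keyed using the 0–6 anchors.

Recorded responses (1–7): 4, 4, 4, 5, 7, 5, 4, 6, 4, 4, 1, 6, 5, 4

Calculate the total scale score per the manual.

35

Convert to 0–6: 3, 3, 3, 4, 6, 4, 3, 5, 3, 3, 0, 5, 4, 3
Reverse-coded (reversed = (0+6) − raw = 6 − raw):
  item 2: 6 − 3 = 3
  item 3: 6 − 3 = 3
  item 5: 6 − 6 = 0
  item 8: 6 − 5 = 1
  item 12: 6 − 5 = 1
  item 14: 6 − 3 = 3
Scored: 3, 3, 3, 4, 0, 4, 3, 1, 3, 3, 0, 1, 4, 3
Total = 35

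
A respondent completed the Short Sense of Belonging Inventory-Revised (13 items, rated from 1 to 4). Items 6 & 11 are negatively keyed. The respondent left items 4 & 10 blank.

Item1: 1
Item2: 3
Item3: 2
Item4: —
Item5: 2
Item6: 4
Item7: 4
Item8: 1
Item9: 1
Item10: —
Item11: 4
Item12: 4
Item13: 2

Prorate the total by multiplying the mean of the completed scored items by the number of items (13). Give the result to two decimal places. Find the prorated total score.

Reverse-coded (on a 1–4 scale, reversed = 5 − raw):
  item 6: 5 − 4 = 1
  item 11: 5 − 4 = 1
Completed scored items (11 of 13): 1, 3, 2, 2, 1, 4, 1, 1, 1, 4, 2; sum = 22.
Person mean = 22 / 11 ≈ 2.0000
Prorated total = (22 / 11) × 13 = 26.00 (to 2 dp)

26.00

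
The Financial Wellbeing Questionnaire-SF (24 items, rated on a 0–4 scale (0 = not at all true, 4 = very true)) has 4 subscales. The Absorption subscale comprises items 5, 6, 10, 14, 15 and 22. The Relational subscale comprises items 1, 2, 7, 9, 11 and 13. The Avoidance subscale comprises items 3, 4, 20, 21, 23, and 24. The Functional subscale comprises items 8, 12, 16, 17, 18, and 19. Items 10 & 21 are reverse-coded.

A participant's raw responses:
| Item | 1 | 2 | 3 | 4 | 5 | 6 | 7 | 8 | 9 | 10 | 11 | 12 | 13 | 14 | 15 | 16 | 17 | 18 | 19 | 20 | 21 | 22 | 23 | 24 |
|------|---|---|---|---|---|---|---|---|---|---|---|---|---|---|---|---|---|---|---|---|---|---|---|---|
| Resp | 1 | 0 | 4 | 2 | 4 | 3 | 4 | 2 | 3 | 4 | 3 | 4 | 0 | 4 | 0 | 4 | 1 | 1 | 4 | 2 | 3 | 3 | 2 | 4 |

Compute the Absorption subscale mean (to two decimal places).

Absorption items: 5, 6, 10, 14, 15, 22.
Of these, item 10 is reverse-coded; reversed = (0+4) − raw = 4 − raw.
  item 5: 4
  item 6: 3
  item 10: 4 − 4 = 0
  item 14: 4
  item 15: 0
  item 22: 3
Sum = 4 + 3 + 0 + 4 + 0 + 3 = 14
Mean = 14 / 6 = 2.33

2.33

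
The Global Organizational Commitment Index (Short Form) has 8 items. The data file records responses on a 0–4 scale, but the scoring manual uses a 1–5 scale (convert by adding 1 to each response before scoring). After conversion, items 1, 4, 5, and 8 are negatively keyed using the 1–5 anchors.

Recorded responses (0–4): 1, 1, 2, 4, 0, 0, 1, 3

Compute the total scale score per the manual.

Convert to 1–5: 2, 2, 3, 5, 1, 1, 2, 4
Reverse-coded (reversed = (1+5) − raw = 6 − raw):
  item 1: 6 − 2 = 4
  item 4: 6 − 5 = 1
  item 5: 6 − 1 = 5
  item 8: 6 − 4 = 2
Scored: 4, 2, 3, 1, 5, 1, 2, 2
Total = 20

20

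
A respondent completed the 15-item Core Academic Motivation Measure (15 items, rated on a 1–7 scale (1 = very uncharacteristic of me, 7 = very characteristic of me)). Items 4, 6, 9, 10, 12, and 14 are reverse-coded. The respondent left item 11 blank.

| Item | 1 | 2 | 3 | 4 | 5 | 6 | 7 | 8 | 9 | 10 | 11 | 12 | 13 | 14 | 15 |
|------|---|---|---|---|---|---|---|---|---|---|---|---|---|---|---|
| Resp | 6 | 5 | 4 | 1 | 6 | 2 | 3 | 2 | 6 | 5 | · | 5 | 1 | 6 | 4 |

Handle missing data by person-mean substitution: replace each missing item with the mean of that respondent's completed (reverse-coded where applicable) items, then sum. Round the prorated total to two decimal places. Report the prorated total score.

Reverse-coded (reverse-coded value = 8 − response):
  item 4: 8 − 1 = 7
  item 6: 8 − 2 = 6
  item 9: 8 − 6 = 2
  item 10: 8 − 5 = 3
  item 12: 8 − 5 = 3
  item 14: 8 − 6 = 2
Completed scored items (14 of 15): 6, 5, 4, 7, 6, 6, 3, 2, 2, 3, 3, 1, 2, 4; sum = 54.
Person mean = 54 / 14 ≈ 3.8571
Prorated total = (54 / 14) × 15 = 57.86 (to 2 dp)

57.86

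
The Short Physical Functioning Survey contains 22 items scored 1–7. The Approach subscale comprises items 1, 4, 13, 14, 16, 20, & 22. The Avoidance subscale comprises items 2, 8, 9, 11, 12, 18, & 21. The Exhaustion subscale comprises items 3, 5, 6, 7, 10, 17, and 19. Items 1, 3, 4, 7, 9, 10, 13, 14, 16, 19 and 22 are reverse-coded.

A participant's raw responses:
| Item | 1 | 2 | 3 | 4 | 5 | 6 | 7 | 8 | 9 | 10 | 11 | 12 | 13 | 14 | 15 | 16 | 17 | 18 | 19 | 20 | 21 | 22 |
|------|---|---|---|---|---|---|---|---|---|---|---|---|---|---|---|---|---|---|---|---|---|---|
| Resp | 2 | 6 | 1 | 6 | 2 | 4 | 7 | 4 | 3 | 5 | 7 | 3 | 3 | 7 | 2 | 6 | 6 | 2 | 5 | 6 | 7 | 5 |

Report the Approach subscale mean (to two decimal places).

Approach items: 1, 4, 13, 14, 16, 20, 22.
Of these, items 1, 4, 13, 14, 16, and 22 are reverse-coded; on a 1–7 scale, reversed = 8 − raw.
  item 1: 8 − 2 = 6
  item 4: 8 − 6 = 2
  item 13: 8 − 3 = 5
  item 14: 8 − 7 = 1
  item 16: 8 − 6 = 2
  item 20: 6
  item 22: 8 − 5 = 3
Sum = 6 + 2 + 5 + 1 + 2 + 6 + 3 = 25
Mean = 25 / 7 = 3.57

3.57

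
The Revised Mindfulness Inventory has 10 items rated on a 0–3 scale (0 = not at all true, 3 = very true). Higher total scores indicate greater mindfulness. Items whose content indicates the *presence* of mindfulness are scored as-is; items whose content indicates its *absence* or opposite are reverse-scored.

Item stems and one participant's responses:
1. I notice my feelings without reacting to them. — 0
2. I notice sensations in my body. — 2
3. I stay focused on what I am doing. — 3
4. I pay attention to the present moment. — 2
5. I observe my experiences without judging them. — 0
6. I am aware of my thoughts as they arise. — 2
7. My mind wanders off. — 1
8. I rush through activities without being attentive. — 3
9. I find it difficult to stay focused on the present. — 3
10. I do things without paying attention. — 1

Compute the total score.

Items 7, 8, 9, 10 describe the absence/opposite of mindfulness → reverse-score.
reversed = (0+3) − raw = 3 − raw.
  item 1: 0
  item 2: 2
  item 3: 3
  item 4: 2
  item 5: 0
  item 6: 2
  item 7: 3 − 1 = 2
  item 8: 3 − 3 = 0
  item 9: 3 − 3 = 0
  item 10: 3 − 1 = 2
Total = 0 + 2 + 3 + 2 + 0 + 2 + 2 + 0 + 0 + 2 = 13

13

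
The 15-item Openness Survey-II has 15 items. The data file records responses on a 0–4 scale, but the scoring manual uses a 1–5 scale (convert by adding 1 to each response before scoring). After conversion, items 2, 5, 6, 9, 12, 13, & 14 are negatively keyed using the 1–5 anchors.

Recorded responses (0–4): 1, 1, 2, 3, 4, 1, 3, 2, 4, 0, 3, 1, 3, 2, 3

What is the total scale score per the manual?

44

Convert to 1–5: 2, 2, 3, 4, 5, 2, 4, 3, 5, 1, 4, 2, 4, 3, 4
Reverse-coded (reversed = (1+5) − raw = 6 − raw):
  item 2: 6 − 2 = 4
  item 5: 6 − 5 = 1
  item 6: 6 − 2 = 4
  item 9: 6 − 5 = 1
  item 12: 6 − 2 = 4
  item 13: 6 − 4 = 2
  item 14: 6 − 3 = 3
Scored: 2, 4, 3, 4, 1, 4, 4, 3, 1, 1, 4, 4, 2, 3, 4
Total = 44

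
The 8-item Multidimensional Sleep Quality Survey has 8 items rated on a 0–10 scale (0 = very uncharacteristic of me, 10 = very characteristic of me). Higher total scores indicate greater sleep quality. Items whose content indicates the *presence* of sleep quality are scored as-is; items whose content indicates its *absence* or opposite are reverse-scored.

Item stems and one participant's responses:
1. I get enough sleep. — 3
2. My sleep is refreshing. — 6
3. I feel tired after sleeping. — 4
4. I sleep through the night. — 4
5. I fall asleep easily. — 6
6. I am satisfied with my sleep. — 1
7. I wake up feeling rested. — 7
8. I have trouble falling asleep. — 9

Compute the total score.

34

Items 3, 8 describe the absence/opposite of sleep quality → reverse-score.
on a 0–10 scale, reversed = 10 − raw.
  item 1: 3
  item 2: 6
  item 3: 10 − 4 = 6
  item 4: 4
  item 5: 6
  item 6: 1
  item 7: 7
  item 8: 10 − 9 = 1
Total = 3 + 6 + 6 + 4 + 6 + 1 + 7 + 1 = 34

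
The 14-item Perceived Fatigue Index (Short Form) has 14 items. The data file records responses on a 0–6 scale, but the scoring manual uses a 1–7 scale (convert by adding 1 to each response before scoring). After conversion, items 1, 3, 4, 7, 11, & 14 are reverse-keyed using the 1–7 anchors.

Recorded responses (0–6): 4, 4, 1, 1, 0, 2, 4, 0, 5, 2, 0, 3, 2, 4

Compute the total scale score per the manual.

Convert to 1–7: 5, 5, 2, 2, 1, 3, 5, 1, 6, 3, 1, 4, 3, 5
Reverse-coded (on a 1–7 scale, reversed = 8 − raw):
  item 1: 8 − 5 = 3
  item 3: 8 − 2 = 6
  item 4: 8 − 2 = 6
  item 7: 8 − 5 = 3
  item 11: 8 − 1 = 7
  item 14: 8 − 5 = 3
Scored: 3, 5, 6, 6, 1, 3, 3, 1, 6, 3, 7, 4, 3, 3
Total = 54

54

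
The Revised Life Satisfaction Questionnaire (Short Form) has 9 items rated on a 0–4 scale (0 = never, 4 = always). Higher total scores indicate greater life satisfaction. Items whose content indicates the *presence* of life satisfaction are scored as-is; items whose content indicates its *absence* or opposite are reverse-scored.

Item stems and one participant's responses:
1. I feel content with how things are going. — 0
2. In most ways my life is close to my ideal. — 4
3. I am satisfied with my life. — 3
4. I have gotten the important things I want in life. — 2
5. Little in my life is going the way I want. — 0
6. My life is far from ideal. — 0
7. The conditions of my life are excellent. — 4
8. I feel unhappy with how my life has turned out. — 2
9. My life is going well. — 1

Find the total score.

Items 5, 6, 8 describe the absence/opposite of life satisfaction → reverse-score.
on a 0–4 scale, reversed = 4 − raw.
  item 1: 0
  item 2: 4
  item 3: 3
  item 4: 2
  item 5: 4 − 0 = 4
  item 6: 4 − 0 = 4
  item 7: 4
  item 8: 4 − 2 = 2
  item 9: 1
Total = 0 + 4 + 3 + 2 + 4 + 4 + 4 + 2 + 1 = 24

24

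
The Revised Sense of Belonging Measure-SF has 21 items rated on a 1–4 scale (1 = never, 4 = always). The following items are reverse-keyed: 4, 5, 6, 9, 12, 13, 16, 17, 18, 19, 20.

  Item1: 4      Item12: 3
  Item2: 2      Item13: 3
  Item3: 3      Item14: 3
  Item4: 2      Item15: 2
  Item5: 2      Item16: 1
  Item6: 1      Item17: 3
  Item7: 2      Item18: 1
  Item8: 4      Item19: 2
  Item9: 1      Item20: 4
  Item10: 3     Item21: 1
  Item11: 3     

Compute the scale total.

59

Reversing items 4, 5, 6, 9, 12, 13, 16, 17, 18, 19 and 20 with 5 − raw:
Total = 4 + 2 + 3 + (5−2) + (5−2) + (5−1) + 2 + 4 + (5−1) + 3 + 3 + (5−3) + (5−3) + 3 + 2 + (5−1) + (5−3) + (5−1) + (5−2) + (5−4) + 1
      = 4 + 2 + 3 + 3 + 3 + 4 + 2 + 4 + 4 + 3 + 3 + 2 + 2 + 3 + 2 + 4 + 2 + 4 + 3 + 1 + 1 = 59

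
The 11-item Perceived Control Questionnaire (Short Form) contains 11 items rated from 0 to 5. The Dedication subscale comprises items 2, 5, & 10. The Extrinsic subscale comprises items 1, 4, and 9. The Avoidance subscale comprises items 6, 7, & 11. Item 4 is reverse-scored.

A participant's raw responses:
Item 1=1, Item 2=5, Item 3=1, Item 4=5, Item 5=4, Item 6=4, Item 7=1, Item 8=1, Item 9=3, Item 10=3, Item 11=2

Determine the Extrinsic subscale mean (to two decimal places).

1.33

Extrinsic items: 1, 4, 9.
Of these, item 4 is reverse-scored; reverse-coded value = 5 − response.
  item 1: 1
  item 4: 5 − 5 = 0
  item 9: 3
Sum = 1 + 0 + 3 = 4
Mean = 4 / 3 = 1.33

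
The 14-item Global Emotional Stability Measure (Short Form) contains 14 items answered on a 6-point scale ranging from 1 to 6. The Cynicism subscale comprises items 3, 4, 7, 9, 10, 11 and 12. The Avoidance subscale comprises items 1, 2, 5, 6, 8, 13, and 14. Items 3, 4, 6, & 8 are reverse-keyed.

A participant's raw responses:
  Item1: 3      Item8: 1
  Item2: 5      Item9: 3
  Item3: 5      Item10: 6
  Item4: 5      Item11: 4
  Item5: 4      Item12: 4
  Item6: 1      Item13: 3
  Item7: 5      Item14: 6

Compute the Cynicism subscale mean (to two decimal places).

3.71

Cynicism items: 3, 4, 7, 9, 10, 11, 12.
Of these, items 3 & 4 are reverse-keyed; reverse-coded value = 7 − response.
  item 3: 7 − 5 = 2
  item 4: 7 − 5 = 2
  item 7: 5
  item 9: 3
  item 10: 6
  item 11: 4
  item 12: 4
Sum = 2 + 2 + 5 + 3 + 6 + 4 + 4 = 26
Mean = 26 / 7 = 3.71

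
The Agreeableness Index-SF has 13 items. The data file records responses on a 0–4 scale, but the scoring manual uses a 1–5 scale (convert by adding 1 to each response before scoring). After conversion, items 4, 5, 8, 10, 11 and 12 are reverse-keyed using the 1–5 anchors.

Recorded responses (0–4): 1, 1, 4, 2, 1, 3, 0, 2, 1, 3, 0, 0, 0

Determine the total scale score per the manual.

Convert to 1–5: 2, 2, 5, 3, 2, 4, 1, 3, 2, 4, 1, 1, 1
Reverse-coded (reversed = (1+5) − raw = 6 − raw):
  item 4: 6 − 3 = 3
  item 5: 6 − 2 = 4
  item 8: 6 − 3 = 3
  item 10: 6 − 4 = 2
  item 11: 6 − 1 = 5
  item 12: 6 − 1 = 5
Scored: 2, 2, 5, 3, 4, 4, 1, 3, 2, 2, 5, 5, 1
Total = 39

39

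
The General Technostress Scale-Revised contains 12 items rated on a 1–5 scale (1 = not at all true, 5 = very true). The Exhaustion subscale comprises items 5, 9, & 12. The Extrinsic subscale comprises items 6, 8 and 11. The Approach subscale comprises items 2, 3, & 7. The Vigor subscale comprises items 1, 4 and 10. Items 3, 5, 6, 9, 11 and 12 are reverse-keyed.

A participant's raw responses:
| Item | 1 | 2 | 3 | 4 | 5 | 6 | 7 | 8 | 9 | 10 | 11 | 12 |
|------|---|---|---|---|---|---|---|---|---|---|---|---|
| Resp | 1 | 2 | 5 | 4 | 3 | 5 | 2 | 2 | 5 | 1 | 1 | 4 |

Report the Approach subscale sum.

5

Approach items: 2, 3, 7.
Of these, item 3 is reverse-keyed; reverse-coded value = 6 − response.
  item 2: 2
  item 3: 6 − 5 = 1
  item 7: 2
Sum = 2 + 1 + 2 = 5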